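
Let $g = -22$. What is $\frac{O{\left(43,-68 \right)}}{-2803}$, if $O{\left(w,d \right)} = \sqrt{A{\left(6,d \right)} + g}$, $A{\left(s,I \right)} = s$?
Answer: $- \frac{4 i}{2803} \approx - 0.001427 i$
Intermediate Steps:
$O{\left(w,d \right)} = 4 i$ ($O{\left(w,d \right)} = \sqrt{6 - 22} = \sqrt{-16} = 4 i$)
$\frac{O{\left(43,-68 \right)}}{-2803} = \frac{4 i}{-2803} = 4 i \left(- \frac{1}{2803}\right) = - \frac{4 i}{2803}$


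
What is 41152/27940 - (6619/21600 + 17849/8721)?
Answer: -2859758903/3248863200 ≈ -0.88023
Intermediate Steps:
41152/27940 - (6619/21600 + 17849/8721) = 41152*(1/27940) - (6619*(1/21600) + 17849*(1/8721)) = 10288/6985 - (6619/21600 + 17849/8721) = 10288/6985 - 1*5472379/2325600 = 10288/6985 - 5472379/2325600 = -2859758903/3248863200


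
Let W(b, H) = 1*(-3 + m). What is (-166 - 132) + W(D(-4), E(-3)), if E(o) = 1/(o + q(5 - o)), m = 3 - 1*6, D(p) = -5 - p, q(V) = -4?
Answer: -304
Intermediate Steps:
m = -3 (m = 3 - 6 = -3)
E(o) = 1/(-4 + o) (E(o) = 1/(o - 4) = 1/(-4 + o))
W(b, H) = -6 (W(b, H) = 1*(-3 - 3) = 1*(-6) = -6)
(-166 - 132) + W(D(-4), E(-3)) = (-166 - 132) - 6 = -298 - 6 = -304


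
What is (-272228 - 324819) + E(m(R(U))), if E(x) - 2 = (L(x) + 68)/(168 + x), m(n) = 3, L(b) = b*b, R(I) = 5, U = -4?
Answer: -102094618/171 ≈ -5.9704e+5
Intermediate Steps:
L(b) = b**2
E(x) = 2 + (68 + x**2)/(168 + x) (E(x) = 2 + (x**2 + 68)/(168 + x) = 2 + (68 + x**2)/(168 + x))
(-272228 - 324819) + E(m(R(U))) = (-272228 - 324819) + (404 + 3**2 + 2*3)/(168 + 3) = -597047 + (404 + 9 + 6)/171 = -597047 + (1/171)*419 = -597047 + 419/171 = -102094618/171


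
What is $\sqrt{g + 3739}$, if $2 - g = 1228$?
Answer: $\sqrt{2513} \approx 50.13$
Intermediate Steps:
$g = -1226$ ($g = 2 - 1228 = -1226$)
$\sqrt{g + 3739} = \sqrt{-1226 + 3739} = \sqrt{2513}$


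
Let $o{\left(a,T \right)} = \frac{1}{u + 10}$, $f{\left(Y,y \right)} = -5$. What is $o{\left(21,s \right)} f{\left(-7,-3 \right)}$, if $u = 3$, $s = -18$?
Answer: $- \frac{5}{13} \approx -0.38462$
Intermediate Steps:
$o{\left(a,T \right)} = \frac{1}{13}$ ($o{\left(a,T \right)} = \frac{1}{3 + 10} = \frac{1}{13}$)
$o{\left(21,s \right)} f{\left(-7,-3 \right)} = \frac{1}{13} \left(-5\right) = - \frac{5}{13}$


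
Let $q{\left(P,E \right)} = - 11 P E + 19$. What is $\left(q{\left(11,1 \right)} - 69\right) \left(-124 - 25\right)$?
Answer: $25479$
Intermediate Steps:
$q{\left(P,E \right)} = 19 - 11 E P$ ($q{\left(P,E \right)} = - 11 E P + 19 = 19 - 11 E P$)
$\left(q{\left(11,1 \right)} - 69\right) \left(-124 - 25\right) = \left(\left(19 - 11 \cdot 11\right) - 69\right) \left(-124 - 25\right) = \left(\left(19 - 121\right) - 69\right) \left(-149\right) = \left(-102 - 69\right) \left(-149\right) = \left(-171\right) \left(-149\right) = 25479$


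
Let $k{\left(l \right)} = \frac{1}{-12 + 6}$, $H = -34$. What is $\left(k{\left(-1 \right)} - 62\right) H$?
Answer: $\frac{6341}{3} \approx 2113.7$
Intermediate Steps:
$k{\left(l \right)} = - \frac{1}{6}$ ($k{\left(l \right)} = \frac{1}{-6} = - \frac{1}{6}$)
$\left(k{\left(-1 \right)} - 62\right) H = \left(- \frac{1}{6} - 62\right) \left(-34\right) = \left(- \frac{373}{6}\right) \left(-34\right) = \frac{6341}{3}$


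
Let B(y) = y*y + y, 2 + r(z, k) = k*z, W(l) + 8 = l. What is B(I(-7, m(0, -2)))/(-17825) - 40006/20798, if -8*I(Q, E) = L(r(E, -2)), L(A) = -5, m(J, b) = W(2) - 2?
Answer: -4564019667/2372635840 ≈ -1.9236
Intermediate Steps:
W(l) = -8 + l
r(z, k) = -2 + k*z
m(J, b) = -8 (m(J, b) = (-8 + 2) - 2 = -6 - 2 = -8)
I(Q, E) = 5/8 (I(Q, E) = -⅛*(-5) = 5/8)
B(y) = y + y² (B(y) = y² + y = y + y²)
B(I(-7, m(0, -2)))/(-17825) - 40006/20798 = (5*(1 + 5/8)/8)/(-17825) - 40006/20798 = ((5/8)*(13/8))*(-1/17825) - 40006*1/20798 = (65/64)*(-1/17825) - 20003/10399 = -13/228160 - 20003/10399 = -4564019667/2372635840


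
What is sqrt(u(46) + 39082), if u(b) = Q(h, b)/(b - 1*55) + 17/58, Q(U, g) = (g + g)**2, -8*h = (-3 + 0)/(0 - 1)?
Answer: sqrt(1154782610)/174 ≈ 195.30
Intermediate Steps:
h = -3/8 (h = -(-3 + 0)/(8*(0 - 1)) = -(-3)/(8*(-1)) = -(-3)*(-1)/8 = -1/8*3 = -3/8 ≈ -0.37500)
Q(U, g) = 4*g**2 (Q(U, g) = (2*g)**2 = 4*g**2)
u(b) = 17/58 + 4*b**2/(-55 + b) (u(b) = (4*b**2)/(b - 1*55) + 17/58 = (4*b**2)/(b - 55) + 17*(1/58) = (4*b**2)/(-55 + b) + 17/58 = 4*b**2/(-55 + b) + 17/58 = 17/58 + 4*b**2/(-55 + b))
sqrt(u(46) + 39082) = sqrt((-935 + 17*46 + 232*46**2)/(58*(-55 + 46)) + 39082) = sqrt((1/58)*(-935 + 782 + 232*2116)/(-9) + 39082) = sqrt((1/58)*(-1/9)*(-935 + 782 + 490912) + 39082) = sqrt((1/58)*(-1/9)*490759 + 39082) = sqrt(-490759/522 + 39082) = sqrt(19910045/522) = sqrt(1154782610)/174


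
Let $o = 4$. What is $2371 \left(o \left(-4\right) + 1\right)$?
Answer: $-35565$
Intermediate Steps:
$2371 \left(o \left(-4\right) + 1\right) = 2371 \left(4 \left(-4\right) + 1\right) = 2371 \left(-16 + 1\right) = 2371 \left(-15\right) = -35565$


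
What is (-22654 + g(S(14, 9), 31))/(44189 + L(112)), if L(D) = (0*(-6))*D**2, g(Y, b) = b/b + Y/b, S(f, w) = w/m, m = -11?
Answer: -7724682/15068449 ≈ -0.51264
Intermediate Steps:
S(f, w) = -w/11 (S(f, w) = w/(-11) = w*(-1/11) = -w/11)
g(Y, b) = 1 + Y/b
L(D) = 0 (L(D) = 0*D**2 = 0)
(-22654 + g(S(14, 9), 31))/(44189 + L(112)) = (-22654 + (-1/11*9 + 31)/31)/(44189 + 0) = (-22654 + (-9/11 + 31)/31)/44189 = (-22654 + (1/31)*(332/11))*(1/44189) = (-22654 + 332/341)*(1/44189) = -7724682/341*1/44189 = -7724682/15068449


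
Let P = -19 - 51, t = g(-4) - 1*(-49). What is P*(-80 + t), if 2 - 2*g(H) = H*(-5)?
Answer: 2800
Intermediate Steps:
g(H) = 1 + 5*H/2 (g(H) = 1 - H*(-5)/2 = 1 - (-5)*H/2 = 1 + 5*H/2)
t = 40 (t = (1 + (5/2)*(-4)) - 1*(-49) = (1 - 10) + 49 = -9 + 49 = 40)
P = -70
P*(-80 + t) = -70*(-80 + 40) = -70*(-40) = 2800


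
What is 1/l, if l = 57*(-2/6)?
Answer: -1/19 ≈ -0.052632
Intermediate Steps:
l = -19 (l = 57*(-2*⅙) = 57*(-⅓) = -19)
1/l = 1/(-19) = -1/19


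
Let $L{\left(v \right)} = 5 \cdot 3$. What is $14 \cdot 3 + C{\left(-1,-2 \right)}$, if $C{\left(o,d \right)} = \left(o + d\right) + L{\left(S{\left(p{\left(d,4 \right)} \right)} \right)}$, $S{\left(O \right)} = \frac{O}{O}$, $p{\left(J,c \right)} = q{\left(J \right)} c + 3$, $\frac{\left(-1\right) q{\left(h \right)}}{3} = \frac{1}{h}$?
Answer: $54$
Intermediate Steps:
$q{\left(h \right)} = - \frac{3}{h}$
$p{\left(J,c \right)} = 3 - \frac{3 c}{J}$ ($p{\left(J,c \right)} = - \frac{3}{J} c + 3 = - \frac{3 c}{J} + 3 = 3 - \frac{3 c}{J}$)
$S{\left(O \right)} = 1$
$L{\left(v \right)} = 15$
$C{\left(o,d \right)} = 15 + d + o$ ($C{\left(o,d \right)} = \left(o + d\right) + 15 = \left(d + o\right) + 15 = 15 + d + o$)
$14 \cdot 3 + C{\left(-1,-2 \right)} = 14 \cdot 3 - -12 = 42 + 12 = 54$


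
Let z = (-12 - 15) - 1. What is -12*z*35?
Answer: 11760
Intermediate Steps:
z = -28 (z = -27 - 1 = -28)
-12*z*35 = -12*(-28)*35 = 336*35 = 11760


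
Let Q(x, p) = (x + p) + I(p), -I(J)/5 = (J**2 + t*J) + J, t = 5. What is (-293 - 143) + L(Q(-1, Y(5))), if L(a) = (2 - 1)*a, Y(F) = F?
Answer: -707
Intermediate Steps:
I(J) = -30*J - 5*J**2 (I(J) = -5*((J**2 + 5*J) + J) = -5*(J**2 + 6*J) = -30*J - 5*J**2)
Q(x, p) = p + x - 5*p*(6 + p) (Q(x, p) = (x + p) - 5*p*(6 + p) = (p + x) - 5*p*(6 + p) = p + x - 5*p*(6 + p))
L(a) = a (L(a) = 1*a = a)
(-293 - 143) + L(Q(-1, Y(5))) = (-293 - 143) + (5 - 1 - 5*5*(6 + 5)) = -436 + (5 - 1 - 5*5*11) = -436 + (5 - 1 - 275) = -436 - 271 = -707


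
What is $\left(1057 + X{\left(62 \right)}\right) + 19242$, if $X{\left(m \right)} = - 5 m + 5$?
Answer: $19994$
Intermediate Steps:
$X{\left(m \right)} = 5 - 5 m$
$\left(1057 + X{\left(62 \right)}\right) + 19242 = \left(1057 + \left(5 - 310\right)\right) + 19242 = \left(1057 - 305\right) + 19242 = 752 + 19242 = 19994$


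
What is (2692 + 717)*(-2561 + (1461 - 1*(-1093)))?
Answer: -23863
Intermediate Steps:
(2692 + 717)*(-2561 + (1461 - 1*(-1093))) = 3409*(-2561 + (1461 + 1093)) = 3409*(-2561 + 2554) = 3409*(-7) = -23863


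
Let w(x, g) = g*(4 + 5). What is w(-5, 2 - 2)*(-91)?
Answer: 0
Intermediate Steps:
w(x, g) = 9*g (w(x, g) = g*9 = 9*g)
w(-5, 2 - 2)*(-91) = (9*(2 - 2))*(-91) = (9*0)*(-91) = 0*(-91) = 0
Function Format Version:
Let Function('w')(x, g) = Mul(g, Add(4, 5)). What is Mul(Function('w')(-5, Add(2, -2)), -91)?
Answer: 0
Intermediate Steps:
Function('w')(x, g) = Mul(9, g) (Function('w')(x, g) = Mul(g, 9) = Mul(9, g))
Mul(Function('w')(-5, Add(2, -2)), -91) = Mul(Mul(9, Add(2, -2)), -91) = Mul(Mul(9, 0), -91) = Mul(0, -91) = 0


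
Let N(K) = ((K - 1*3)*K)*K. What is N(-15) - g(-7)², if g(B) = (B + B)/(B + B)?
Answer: -4051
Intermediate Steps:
g(B) = 1 (g(B) = (2*B)/((2*B)) = (2*B)*(1/(2*B)) = 1)
N(K) = K²*(-3 + K) (N(K) = ((K - 3)*K)*K = ((-3 + K)*K)*K = (K*(-3 + K))*K = K²*(-3 + K))
N(-15) - g(-7)² = (-15)²*(-3 - 15) - 1*1² = 225*(-18) - 1*1 = -4050 - 1 = -4051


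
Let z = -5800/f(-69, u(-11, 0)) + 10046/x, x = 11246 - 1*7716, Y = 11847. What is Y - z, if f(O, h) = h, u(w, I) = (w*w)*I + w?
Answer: 219717252/19415 ≈ 11317.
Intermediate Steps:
u(w, I) = w + I*w² (u(w, I) = w²*I + w = I*w² + w = w + I*w²)
x = 3530 (x = 11246 - 7716 = 3530)
z = 10292253/19415 (z = -5800*(-1/(11*(1 + 0*(-11)))) + 10046/3530 = -5800*(-1/(11*(1 + 0))) + 10046*(1/3530) = -5800/((-11*1)) + 5023/1765 = -5800/(-11) + 5023/1765 = -5800*(-1/11) + 5023/1765 = 5800/11 + 5023/1765 = 10292253/19415 ≈ 530.12)
Y - z = 11847 - 1*10292253/19415 = 11847 - 10292253/19415 = 219717252/19415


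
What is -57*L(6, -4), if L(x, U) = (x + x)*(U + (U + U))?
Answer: 8208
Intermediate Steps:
L(x, U) = 6*U*x (L(x, U) = (2*x)*(U + 2*U) = (2*x)*(3*U) = 6*U*x)
-57*L(6, -4) = -342*(-4)*6 = -57*(-144) = 8208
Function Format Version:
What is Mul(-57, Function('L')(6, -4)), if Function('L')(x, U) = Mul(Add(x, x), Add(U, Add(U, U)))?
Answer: 8208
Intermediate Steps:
Function('L')(x, U) = Mul(6, U, x) (Function('L')(x, U) = Mul(Mul(2, x), Add(U, Mul(2, U))) = Mul(Mul(2, x), Mul(3, U)) = Mul(6, U, x))
Mul(-57, Function('L')(6, -4)) = Mul(-57, Mul(6, -4, 6)) = Mul(-57, -144) = 8208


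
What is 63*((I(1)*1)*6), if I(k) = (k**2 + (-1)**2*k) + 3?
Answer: 1890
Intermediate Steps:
I(k) = 3 + k + k**2 (I(k) = (k**2 + 1*k) + 3 = (k**2 + k) + 3 = (k + k**2) + 3 = 3 + k + k**2)
63*((I(1)*1)*6) = 63*(((3 + 1 + 1**2)*1)*6) = 63*(((3 + 1 + 1)*1)*6) = 63*((5*1)*6) = 63*(5*6) = 63*30 = 1890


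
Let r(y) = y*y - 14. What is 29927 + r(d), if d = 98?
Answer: 39517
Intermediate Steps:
r(y) = -14 + y² (r(y) = y² - 14 = -14 + y²)
29927 + r(d) = 29927 + (-14 + 98²) = 29927 + (-14 + 9604) = 29927 + 9590 = 39517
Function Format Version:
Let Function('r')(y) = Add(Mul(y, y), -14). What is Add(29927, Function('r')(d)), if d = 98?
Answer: 39517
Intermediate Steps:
Function('r')(y) = Add(-14, Pow(y, 2)) (Function('r')(y) = Add(Pow(y, 2), -14) = Add(-14, Pow(y, 2)))
Add(29927, Function('r')(d)) = Add(29927, Add(-14, Pow(98, 2))) = Add(29927, Add(-14, 9604)) = Add(29927, 9590) = 39517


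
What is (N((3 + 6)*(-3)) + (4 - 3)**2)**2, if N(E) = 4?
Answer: 25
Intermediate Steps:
(N((3 + 6)*(-3)) + (4 - 3)**2)**2 = (4 + (4 - 3)**2)**2 = (4 + 1**2)**2 = (4 + 1)**2 = 5**2 = 25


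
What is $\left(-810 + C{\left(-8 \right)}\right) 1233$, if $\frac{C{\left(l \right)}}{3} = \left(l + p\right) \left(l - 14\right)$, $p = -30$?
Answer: $2093634$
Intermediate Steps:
$C{\left(l \right)} = 3 \left(-30 + l\right) \left(-14 + l\right)$ ($C{\left(l \right)} = 3 \left(l - 30\right) \left(l - 14\right) = 3 \left(-30 + l\right) \left(-14 + l\right)$)
$\left(-810 + C{\left(-8 \right)}\right) 1233 = \left(-810 + \left(1260 - -1056 + 3 \left(-8\right)^{2}\right)\right) 1233 = \left(-810 + \left(1260 + 1056 + 3 \cdot 64\right)\right) 1233 = \left(-810 + \left(1260 + 1056 + 192\right)\right) 1233 = \left(-810 + 2508\right) 1233 = 1698 \cdot 1233 = 2093634$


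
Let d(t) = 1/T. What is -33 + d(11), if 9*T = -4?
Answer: -141/4 ≈ -35.250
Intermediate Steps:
T = -4/9 (T = (⅑)*(-4) = -4/9 ≈ -0.44444)
d(t) = -9/4 (d(t) = 1/(-4/9) = -9/4)
-33 + d(11) = -33 - 9/4 = -141/4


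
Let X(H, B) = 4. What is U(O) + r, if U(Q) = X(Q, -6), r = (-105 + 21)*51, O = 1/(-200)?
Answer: -4280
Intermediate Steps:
O = -1/200 ≈ -0.0050000
r = -4284 (r = -84*51 = -4284)
U(Q) = 4
U(O) + r = 4 - 4284 = -4280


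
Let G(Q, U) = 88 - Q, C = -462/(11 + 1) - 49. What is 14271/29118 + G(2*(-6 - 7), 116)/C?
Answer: -1380493/1698550 ≈ -0.81275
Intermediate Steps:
C = -175/2 (C = -462/12 - 49 = -22*7/4 - 49 = -77/2 - 49 = -175/2 ≈ -87.500)
14271/29118 + G(2*(-6 - 7), 116)/C = 14271/29118 + (88 - 2*(-6 - 7))/(-175/2) = 14271*(1/29118) + (88 - 2*(-13))*(-2/175) = 4757/9706 + (88 - 1*(-26))*(-2/175) = 4757/9706 + (88 + 26)*(-2/175) = 4757/9706 + 114*(-2/175) = 4757/9706 - 228/175 = -1380493/1698550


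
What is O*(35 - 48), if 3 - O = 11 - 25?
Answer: -221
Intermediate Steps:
O = 17 (O = 3 - (11 - 25) = 3 - 1*(-14) = 3 + 14 = 17)
O*(35 - 48) = 17*(35 - 48) = 17*(-13) = -221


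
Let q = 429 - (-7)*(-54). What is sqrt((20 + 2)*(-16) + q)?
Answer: I*sqrt(301) ≈ 17.349*I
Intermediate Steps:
q = 51 (q = 429 - 1*378 = 429 - 378 = 51)
sqrt((20 + 2)*(-16) + q) = sqrt((20 + 2)*(-16) + 51) = sqrt(22*(-16) + 51) = sqrt(-352 + 51) = sqrt(-301) = I*sqrt(301)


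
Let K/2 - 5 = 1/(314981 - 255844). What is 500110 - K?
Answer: 29574413698/59137 ≈ 5.0010e+5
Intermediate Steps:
K = 591372/59137 (K = 10 + 2/(314981 - 255844) = 10 + 2/59137 = 591372/59137 ≈ 10.000)
500110 - K = 500110 - 1*591372/59137 = 500110 - 591372/59137 = 29574413698/59137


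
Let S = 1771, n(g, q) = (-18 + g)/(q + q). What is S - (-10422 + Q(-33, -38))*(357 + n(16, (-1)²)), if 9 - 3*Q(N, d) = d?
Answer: 11119277/3 ≈ 3.7064e+6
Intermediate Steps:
Q(N, d) = 3 - d/3
n(g, q) = (-18 + g)/(2*q) (n(g, q) = (-18 + g)/((2*q)) = (-18 + g)*(1/(2*q)) = (-18 + g)/(2*q))
S - (-10422 + Q(-33, -38))*(357 + n(16, (-1)²)) = 1771 - (-10422 + (3 - ⅓*(-38)))*(357 + (-18 + 16)/(2*((-1)²))) = 1771 - (-10422 + (3 + 38/3))*(357 + (½)*(-2)/1) = 1771 - (-10422 + 47/3)*(357 + (½)*1*(-2)) = 1771 - (-31219)*(357 - 1)/3 = 1771 - (-31219)*356/3 = 1771 - 1*(-11113964/3) = 1771 + 11113964/3 = 11119277/3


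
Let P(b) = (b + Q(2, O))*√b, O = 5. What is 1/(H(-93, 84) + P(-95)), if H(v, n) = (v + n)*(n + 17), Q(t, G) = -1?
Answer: I/(3*(-303*I + 32*√95)) ≈ -0.00053414 + 0.00054982*I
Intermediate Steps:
H(v, n) = (17 + n)*(n + v) (H(v, n) = (n + v)*(17 + n) = (17 + n)*(n + v))
P(b) = √b*(-1 + b) (P(b) = (b - 1)*√b = (-1 + b)*√b = √b*(-1 + b))
1/(H(-93, 84) + P(-95)) = 1/((84² + 17*84 + 17*(-93) + 84*(-93)) + √(-95)*(-1 - 95)) = 1/((7056 + 1428 - 1581 - 7812) + (I*√95)*(-96)) = 1/(-909 - 96*I*√95)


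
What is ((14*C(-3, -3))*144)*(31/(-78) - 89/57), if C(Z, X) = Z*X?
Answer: -8778672/247 ≈ -35541.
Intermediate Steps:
C(Z, X) = X*Z
((14*C(-3, -3))*144)*(31/(-78) - 89/57) = ((14*(-3*(-3)))*144)*(31/(-78) - 89/57) = ((14*9)*144)*(31*(-1/78) - 89*1/57) = (126*144)*(-31/78 - 89/57) = 18144*(-2903/1482) = -8778672/247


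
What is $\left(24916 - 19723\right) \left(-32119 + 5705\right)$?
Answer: $-137167902$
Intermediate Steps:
$\left(24916 - 19723\right) \left(-32119 + 5705\right) = 5193 \left(-26414\right) = -137167902$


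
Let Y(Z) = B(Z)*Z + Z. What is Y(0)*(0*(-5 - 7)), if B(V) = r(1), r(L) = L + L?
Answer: 0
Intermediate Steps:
r(L) = 2*L
B(V) = 2 (B(V) = 2*1 = 2)
Y(Z) = 3*Z (Y(Z) = 2*Z + Z = 3*Z)
Y(0)*(0*(-5 - 7)) = (3*0)*(0*(-5 - 7)) = 0*(0*(-12)) = 0*0 = 0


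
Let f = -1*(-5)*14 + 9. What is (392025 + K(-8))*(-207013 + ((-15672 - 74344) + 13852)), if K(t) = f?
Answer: -111034834408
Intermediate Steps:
f = 79 (f = 5*14 + 9 = 70 + 9 = 79)
K(t) = 79
(392025 + K(-8))*(-207013 + ((-15672 - 74344) + 13852)) = (392025 + 79)*(-207013 + ((-15672 - 74344) + 13852)) = 392104*(-207013 + (-90016 + 13852)) = 392104*(-207013 - 76164) = 392104*(-283177) = -111034834408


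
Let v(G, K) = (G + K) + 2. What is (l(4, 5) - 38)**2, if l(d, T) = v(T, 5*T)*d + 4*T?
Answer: 12100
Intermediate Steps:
v(G, K) = 2 + G + K
l(d, T) = 4*T + d*(2 + 6*T) (l(d, T) = (2 + T + 5*T)*d + 4*T = (2 + 6*T)*d + 4*T = d*(2 + 6*T) + 4*T = 4*T + d*(2 + 6*T))
(l(4, 5) - 38)**2 = ((4*5 + 2*4*(1 + 3*5)) - 38)**2 = ((20 + 2*4*(1 + 15)) - 38)**2 = ((20 + 2*4*16) - 38)**2 = ((20 + 128) - 38)**2 = (148 - 38)**2 = 110**2 = 12100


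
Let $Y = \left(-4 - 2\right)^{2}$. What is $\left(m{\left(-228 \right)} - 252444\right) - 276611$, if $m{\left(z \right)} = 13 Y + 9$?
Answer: $-528578$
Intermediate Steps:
$Y = 36$ ($Y = \left(-6\right)^{2} = 36$)
$m{\left(z \right)} = 477$ ($m{\left(z \right)} = 13 \cdot 36 + 9 = 468 + 9 = 477$)
$\left(m{\left(-228 \right)} - 252444\right) - 276611 = \left(477 - 252444\right) - 276611 = -251967 - 276611 = -528578$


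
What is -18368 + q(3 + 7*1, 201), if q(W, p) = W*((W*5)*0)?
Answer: -18368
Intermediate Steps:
q(W, p) = 0 (q(W, p) = W*((5*W)*0) = W*0 = 0)
-18368 + q(3 + 7*1, 201) = -18368 + 0 = -18368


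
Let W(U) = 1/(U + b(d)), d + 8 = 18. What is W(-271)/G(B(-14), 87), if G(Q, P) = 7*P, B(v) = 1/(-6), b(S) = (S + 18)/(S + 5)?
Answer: -5/819511 ≈ -6.1012e-6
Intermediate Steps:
d = 10 (d = -8 + 18 = 10)
b(S) = (18 + S)/(5 + S)
W(U) = 1/(28/15 + U) (W(U) = 1/(U + (18 + 10)/(5 + 10)) = 1/(U + 28/15) = 1/(28/15 + U))
B(v) = -1/6
W(-271)/G(B(-14), 87) = (15/(28 + 15*(-271)))/((7*87)) = (15/(28 - 4065))/609 = (15/(-4037))*(1/609) = (15*(-1/4037))*(1/609) = -15/4037*1/609 = -5/819511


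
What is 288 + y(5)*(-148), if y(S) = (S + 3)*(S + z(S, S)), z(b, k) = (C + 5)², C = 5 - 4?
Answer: -48256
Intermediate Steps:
C = 1
z(b, k) = 36 (z(b, k) = (1 + 5)² = 6² = 36)
y(S) = (3 + S)*(36 + S) (y(S) = (S + 3)*(S + 36) = (3 + S)*(36 + S))
288 + y(5)*(-148) = 288 + (108 + 5² + 39*5)*(-148) = 288 + (108 + 25 + 195)*(-148) = 288 + 328*(-148) = 288 - 48544 = -48256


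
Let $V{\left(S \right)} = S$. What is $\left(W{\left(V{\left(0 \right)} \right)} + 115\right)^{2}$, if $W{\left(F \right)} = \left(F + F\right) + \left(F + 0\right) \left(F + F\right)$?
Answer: $13225$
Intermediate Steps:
$W{\left(F \right)} = 2 F + 2 F^{2}$ ($W{\left(F \right)} = 2 F + F 2 F = 2 F + 2 F^{2}$)
$\left(W{\left(V{\left(0 \right)} \right)} + 115\right)^{2} = \left(2 \cdot 0 \left(1 + 0\right) + 115\right)^{2} = \left(2 \cdot 0 \cdot 1 + 115\right)^{2} = \left(0 + 115\right)^{2} = 115^{2} = 13225$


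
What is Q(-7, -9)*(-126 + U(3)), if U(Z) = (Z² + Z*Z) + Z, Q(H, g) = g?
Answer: 945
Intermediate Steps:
U(Z) = Z + 2*Z² (U(Z) = (Z² + Z²) + Z = 2*Z² + Z = Z + 2*Z²)
Q(-7, -9)*(-126 + U(3)) = -9*(-126 + 3*(1 + 2*3)) = -9*(-126 + 3*(1 + 6)) = -9*(-126 + 3*7) = -9*(-126 + 21) = -9*(-105) = 945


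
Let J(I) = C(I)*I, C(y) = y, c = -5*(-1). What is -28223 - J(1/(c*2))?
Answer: -2822301/100 ≈ -28223.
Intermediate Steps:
c = 5
J(I) = I² (J(I) = I*I = I²)
-28223 - J(1/(c*2)) = -28223 - (1/(5*2))² = -28223 - (1/10)² = -28223 - (⅒)² = -28223 - 1*1/100 = -28223 - 1/100 = -2822301/100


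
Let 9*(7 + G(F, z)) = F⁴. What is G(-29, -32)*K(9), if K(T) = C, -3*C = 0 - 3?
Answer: 707218/9 ≈ 78580.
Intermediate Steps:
G(F, z) = -7 + F⁴/9
C = 1 (C = -(0 - 3)/3 = -⅓*(-3) = 1)
K(T) = 1
G(-29, -32)*K(9) = (-7 + (⅑)*(-29)⁴)*1 = (-7 + (⅑)*707281)*1 = (-7 + 707281/9)*1 = (707218/9)*1 = 707218/9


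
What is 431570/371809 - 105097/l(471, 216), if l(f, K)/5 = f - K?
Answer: -38525758723/474056475 ≈ -81.268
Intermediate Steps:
l(f, K) = -5*K + 5*f (l(f, K) = 5*(f - K) = -5*K + 5*f)
431570/371809 - 105097/l(471, 216) = 431570/371809 - 105097/(-5*216 + 5*471) = 431570*(1/371809) - 105097/(-1080 + 2355) = 431570/371809 - 105097/1275 = -38525758723/474056475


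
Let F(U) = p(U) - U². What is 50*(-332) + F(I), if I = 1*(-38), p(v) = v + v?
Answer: -18120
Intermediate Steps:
p(v) = 2*v
I = -38
F(U) = -U² + 2*U (F(U) = 2*U - U² = -U² + 2*U)
50*(-332) + F(I) = 50*(-332) - 38*(2 - 1*(-38)) = -16600 - 38*(2 + 38) = -16600 - 38*40 = -16600 - 1520 = -18120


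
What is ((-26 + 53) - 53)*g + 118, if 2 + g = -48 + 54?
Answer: 14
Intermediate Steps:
g = 4 (g = -2 + (-48 + 54) = -2 + 6 = 4)
((-26 + 53) - 53)*g + 118 = ((-26 + 53) - 53)*4 + 118 = (27 - 53)*4 + 118 = -26*4 + 118 = -104 + 118 = 14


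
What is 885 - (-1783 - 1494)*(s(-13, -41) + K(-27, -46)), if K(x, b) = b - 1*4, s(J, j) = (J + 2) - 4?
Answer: -212120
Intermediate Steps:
s(J, j) = -2 + J (s(J, j) = (2 + J) - 4 = -2 + J)
K(x, b) = -4 + b (K(x, b) = b - 4 = -4 + b)
885 - (-1783 - 1494)*(s(-13, -41) + K(-27, -46)) = 885 - (-1783 - 1494)*((-2 - 13) + (-4 - 46)) = 885 - (-3277)*(-15 - 50) = 885 - (-3277)*(-65) = 885 - 1*213005 = 885 - 213005 = -212120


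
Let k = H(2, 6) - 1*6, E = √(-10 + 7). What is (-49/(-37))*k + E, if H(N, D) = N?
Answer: -196/37 + I*√3 ≈ -5.2973 + 1.732*I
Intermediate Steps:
E = I*√3 (E = √(-3) = I*√3 ≈ 1.732*I)
k = -4 (k = 2 - 1*6 = 2 - 6 = -4)
(-49/(-37))*k + E = -49/(-37)*(-4) + I*√3 = -49*(-1/37)*(-4) + I*√3 = (49/37)*(-4) + I*√3 = -196/37 + I*√3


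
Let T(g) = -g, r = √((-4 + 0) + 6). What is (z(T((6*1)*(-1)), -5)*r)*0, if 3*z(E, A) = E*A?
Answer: 0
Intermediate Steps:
r = √2 (r = √(-4 + 6) = √2 ≈ 1.4142)
z(E, A) = A*E/3 (z(E, A) = (E*A)/3 = (A*E)/3 = A*E/3)
(z(T((6*1)*(-1)), -5)*r)*0 = (((⅓)*(-5)*(-6*1*(-1)))*√2)*0 = (((⅓)*(-5)*(-6*(-1)))*√2)*0 = (((⅓)*(-5)*(-1*(-6)))*√2)*0 = (((⅓)*(-5)*6)*√2)*0 = -10*√2*0 = 0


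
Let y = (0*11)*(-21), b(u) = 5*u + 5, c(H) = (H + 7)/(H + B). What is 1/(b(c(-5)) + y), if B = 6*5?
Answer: 5/27 ≈ 0.18519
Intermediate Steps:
B = 30
c(H) = (7 + H)/(30 + H) (c(H) = (H + 7)/(H + 30) = (7 + H)/(30 + H))
b(u) = 5 + 5*u
y = 0 (y = 0*(-21) = 0)
1/(b(c(-5)) + y) = 1/((5 + 5*((7 - 5)/(30 - 5))) + 0) = 1/((5 + 5*(2/25)) + 0) = 1/((5 + ⅖) + 0) = 1/(27/5 + 0) = 1/(27/5) = 5/27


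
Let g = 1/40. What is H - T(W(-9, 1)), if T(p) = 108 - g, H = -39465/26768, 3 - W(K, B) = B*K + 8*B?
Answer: -14648699/133840 ≈ -109.45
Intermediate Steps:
W(K, B) = 3 - 8*B - B*K (W(K, B) = 3 - (B*K + 8*B) = 3 - (8*B + B*K) = 3 + (-8*B - B*K) = 3 - 8*B - B*K)
g = 1/40 ≈ 0.025000
H = -39465/26768 (H = -39465*1/26768 = -39465/26768 ≈ -1.4743)
T(p) = 4319/40 (T(p) = 108 - 1*1/40 = 108 - 1/40 = 4319/40)
H - T(W(-9, 1)) = -39465/26768 - 1*4319/40 = -39465/26768 - 4319/40 = -14648699/133840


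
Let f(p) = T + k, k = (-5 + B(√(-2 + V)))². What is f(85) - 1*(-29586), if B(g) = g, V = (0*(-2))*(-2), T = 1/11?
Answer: 325700/11 - 10*I*√2 ≈ 29609.0 - 14.142*I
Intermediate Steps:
T = 1/11 ≈ 0.090909
V = 0 (V = 0*(-2) = 0)
k = (-5 + I*√2)² (k = (-5 + √(-2 + 0))² = (-5 + √(-2))² = (-5 + I*√2)² ≈ 23.0 - 14.142*I)
f(p) = 1/11 + (5 - I*√2)²
f(85) - 1*(-29586) = (254/11 - 10*I*√2) - 1*(-29586) = (254/11 - 10*I*√2) + 29586 = 325700/11 - 10*I*√2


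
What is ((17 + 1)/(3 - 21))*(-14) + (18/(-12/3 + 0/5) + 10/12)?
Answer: 31/3 ≈ 10.333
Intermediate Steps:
((17 + 1)/(3 - 21))*(-14) + (18/(-12/3 + 0/5) + 10/12) = (18/(-18))*(-14) + (18/(-12*1/3 + 0*(1/5)) + 10*(1/12)) = (18*(-1/18))*(-14) + (18/(-4 + 0) + 5/6) = -1*(-14) + (18/(-4) + 5/6) = 14 + (18*(-1/4) + 5/6) = 14 + (-9/2 + 5/6) = 14 - 11/3 = 31/3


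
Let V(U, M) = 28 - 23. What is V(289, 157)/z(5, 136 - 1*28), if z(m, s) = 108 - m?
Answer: 5/103 ≈ 0.048544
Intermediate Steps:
V(U, M) = 5
V(289, 157)/z(5, 136 - 1*28) = 5/(108 - 1*5) = 5/(108 - 5) = 5/103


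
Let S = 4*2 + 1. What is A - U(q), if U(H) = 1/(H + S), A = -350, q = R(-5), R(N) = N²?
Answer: -11901/34 ≈ -350.03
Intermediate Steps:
q = 25 (q = (-5)² = 25)
S = 9 (S = 8 + 1 = 9)
U(H) = 1/(9 + H) (U(H) = 1/(H + 9) = 1/(9 + H))
A - U(q) = -350 - 1/(9 + 25) = -350 - 1/34 = -11901/34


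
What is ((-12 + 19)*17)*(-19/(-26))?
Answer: 2261/26 ≈ 86.962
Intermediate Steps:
((-12 + 19)*17)*(-19/(-26)) = (7*17)*(-19*(-1/26)) = 119*(19/26) = 2261/26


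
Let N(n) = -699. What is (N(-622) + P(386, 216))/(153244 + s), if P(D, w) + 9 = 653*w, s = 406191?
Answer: 28068/111887 ≈ 0.25086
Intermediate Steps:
P(D, w) = -9 + 653*w
(N(-622) + P(386, 216))/(153244 + s) = (-699 + (-9 + 653*216))/(153244 + 406191) = (-699 + (-9 + 141048))/559435 = (-699 + 141039)*(1/559435) = 140340*(1/559435) = 28068/111887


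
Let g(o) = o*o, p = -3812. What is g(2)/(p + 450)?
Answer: -2/1681 ≈ -0.0011898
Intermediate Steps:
g(o) = o**2
g(2)/(p + 450) = 2**2/(-3812 + 450) = 4/(-3362) = 4*(-1/3362) = -2/1681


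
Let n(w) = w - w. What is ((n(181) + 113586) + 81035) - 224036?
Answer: -29415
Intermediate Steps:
n(w) = 0
((n(181) + 113586) + 81035) - 224036 = ((0 + 113586) + 81035) - 224036 = (113586 + 81035) - 224036 = 194621 - 224036 = -29415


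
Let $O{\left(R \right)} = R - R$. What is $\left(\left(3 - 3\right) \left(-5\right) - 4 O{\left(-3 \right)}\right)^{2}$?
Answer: $0$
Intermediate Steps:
$O{\left(R \right)} = 0$
$\left(\left(3 - 3\right) \left(-5\right) - 4 O{\left(-3 \right)}\right)^{2} = \left(\left(3 - 3\right) \left(-5\right) - 0\right)^{2} = \left(0 \left(-5\right) + 0\right)^{2} = \left(0 + 0\right)^{2} = 0^{2} = 0$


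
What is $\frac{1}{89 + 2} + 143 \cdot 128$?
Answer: $\frac{1665665}{91} \approx 18304.0$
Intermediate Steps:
$\frac{1}{89 + 2} + 143 \cdot 128 = \frac{1}{91} + 18304 = \frac{1665665}{91}$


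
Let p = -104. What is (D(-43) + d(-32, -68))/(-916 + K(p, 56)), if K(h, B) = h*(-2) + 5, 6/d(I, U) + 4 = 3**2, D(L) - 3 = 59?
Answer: -316/3515 ≈ -0.089900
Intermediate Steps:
D(L) = 62 (D(L) = 3 + 59 = 62)
d(I, U) = 6/5 (d(I, U) = 6/(-4 + 3**2) = 6/(-4 + 9) = 6/5)
K(h, B) = 5 - 2*h (K(h, B) = -2*h + 5 = 5 - 2*h)
(D(-43) + d(-32, -68))/(-916 + K(p, 56)) = (62 + 6/5)/(-916 + (5 - 2*(-104))) = 316/(5*(-916 + (5 + 208))) = 316/(5*(-916 + 213)) = (316/5)/(-703) = (316/5)*(-1/703) = -316/3515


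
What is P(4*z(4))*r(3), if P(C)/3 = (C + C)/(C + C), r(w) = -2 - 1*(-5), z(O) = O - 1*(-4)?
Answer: 9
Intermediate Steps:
z(O) = 4 + O (z(O) = O + 4 = 4 + O)
r(w) = 3 (r(w) = -2 + 5 = 3)
P(C) = 3 (P(C) = 3*((C + C)/(C + C)) = 3*((2*C)/((2*C))) = 3*((2*C)*(1/(2*C))) = 3*1 = 3)
P(4*z(4))*r(3) = 3*3 = 9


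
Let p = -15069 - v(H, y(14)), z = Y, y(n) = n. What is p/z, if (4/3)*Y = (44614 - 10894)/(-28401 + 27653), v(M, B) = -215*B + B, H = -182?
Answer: 4515302/12645 ≈ 357.08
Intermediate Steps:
v(M, B) = -214*B
Y = -12645/374 (Y = 3*((44614 - 10894)/(-28401 + 27653))/4 = 3*(33720/(-748))/4 = 3*(33720*(-1/748))/4 = (¾)*(-8430/187) = -12645/374 ≈ -33.810)
z = -12645/374 ≈ -33.810
p = -12073 (p = -15069 - (-214)*14 = -15069 - 1*(-2996) = -15069 + 2996 = -12073)
p/z = -12073/(-12645/374) = -12073*(-374/12645) = 4515302/12645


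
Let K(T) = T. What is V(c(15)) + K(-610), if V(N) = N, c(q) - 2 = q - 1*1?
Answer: -594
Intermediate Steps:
c(q) = 1 + q (c(q) = 2 + (q - 1*1) = 2 + (q - 1) = 2 + (-1 + q) = 1 + q)
V(c(15)) + K(-610) = (1 + 15) - 610 = 16 - 610 = -594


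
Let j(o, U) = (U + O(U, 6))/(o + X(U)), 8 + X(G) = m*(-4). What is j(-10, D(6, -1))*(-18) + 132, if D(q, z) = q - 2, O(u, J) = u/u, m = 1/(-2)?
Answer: 1101/8 ≈ 137.63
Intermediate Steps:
m = -½ ≈ -0.50000
O(u, J) = 1
X(G) = -6 (X(G) = -8 - ½*(-4) = -8 + 2 = -6)
D(q, z) = -2 + q
j(o, U) = (1 + U)/(-6 + o) (j(o, U) = (U + 1)/(o - 6) = (1 + U)/(-6 + o))
j(-10, D(6, -1))*(-18) + 132 = ((1 + (-2 + 6))/(-6 - 10))*(-18) + 132 = ((1 + 4)/(-16))*(-18) + 132 = -1/16*5*(-18) + 132 = -5/16*(-18) + 132 = 45/8 + 132 = 1101/8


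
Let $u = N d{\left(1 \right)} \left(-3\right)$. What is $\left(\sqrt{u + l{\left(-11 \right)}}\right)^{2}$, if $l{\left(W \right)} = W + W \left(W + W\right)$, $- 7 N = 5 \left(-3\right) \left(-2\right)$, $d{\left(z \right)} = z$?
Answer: $\frac{1707}{7} \approx 243.86$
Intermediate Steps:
$N = - \frac{30}{7}$ ($N = - \frac{5 \left(-3\right) \left(-2\right)}{7} = - \frac{\left(-15\right) \left(-2\right)}{7} = \left(- \frac{1}{7}\right) 30 = - \frac{30}{7} \approx -4.2857$)
$l{\left(W \right)} = W + 2 W^{2}$ ($l{\left(W \right)} = W + W 2 W = W + 2 W^{2}$)
$u = \frac{90}{7}$ ($u = \left(- \frac{30}{7}\right) 1 \left(-3\right) = \left(- \frac{30}{7}\right) \left(-3\right) = \frac{90}{7} \approx 12.857$)
$\left(\sqrt{u + l{\left(-11 \right)}}\right)^{2} = \left(\sqrt{\frac{90}{7} - 11 \left(1 + 2 \left(-11\right)\right)}\right)^{2} = \left(\sqrt{\frac{90}{7} - 11 \left(1 - 22\right)}\right)^{2} = \left(\sqrt{\frac{90}{7} - -231}\right)^{2} = \left(\sqrt{\frac{90}{7} + 231}\right)^{2} = \left(\sqrt{\frac{1707}{7}}\right)^{2} = \left(\frac{\sqrt{11949}}{7}\right)^{2} = \frac{1707}{7}$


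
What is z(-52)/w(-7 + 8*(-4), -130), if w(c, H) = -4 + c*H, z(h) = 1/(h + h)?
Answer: -1/526864 ≈ -1.8980e-6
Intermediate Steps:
z(h) = 1/(2*h)
w(c, H) = -4 + H*c
z(-52)/w(-7 + 8*(-4), -130) = ((½)/(-52))/(-4 - 130*(-7 + 8*(-4))) = ((½)*(-1/52))/(-4 - 130*(-7 - 32)) = -1/(104*(-4 - 130*(-39))) = -1/(104*(-4 + 5070)) = -1/104/5066 = -1/104*1/5066 = -1/526864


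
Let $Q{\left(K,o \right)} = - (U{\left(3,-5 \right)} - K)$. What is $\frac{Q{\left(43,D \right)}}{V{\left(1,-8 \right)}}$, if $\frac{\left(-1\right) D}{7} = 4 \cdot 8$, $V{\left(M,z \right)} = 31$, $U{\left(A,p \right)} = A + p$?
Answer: $\frac{45}{31} \approx 1.4516$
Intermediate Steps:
$D = -224$ ($D = - 7 \cdot 4 \cdot 8 = \left(-7\right) 32 = -224$)
$Q{\left(K,o \right)} = 2 + K$ ($Q{\left(K,o \right)} = - (\left(3 - 5\right) - K) = - (-2 - K) = 2 + K$)
$\frac{Q{\left(43,D \right)}}{V{\left(1,-8 \right)}} = \frac{2 + 43}{31} = 45 \cdot \frac{1}{31} = \frac{45}{31}$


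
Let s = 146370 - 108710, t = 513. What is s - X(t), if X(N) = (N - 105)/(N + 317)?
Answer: 15628696/415 ≈ 37660.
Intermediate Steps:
X(N) = (-105 + N)/(317 + N)
s = 37660
s - X(t) = 37660 - (-105 + 513)/(317 + 513) = 37660 - 408/830 = 37660 - 1*204/415 = 37660 - 204/415 = 15628696/415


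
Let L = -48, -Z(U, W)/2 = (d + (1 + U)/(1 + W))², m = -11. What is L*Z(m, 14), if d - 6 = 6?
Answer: 36992/3 ≈ 12331.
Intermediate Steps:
d = 12 (d = 6 + 6 = 12)
Z(U, W) = -2*(12 + (1 + U)/(1 + W))²
L*Z(m, 14) = -(-96)*(13 - 11 + 12*14)²/(1 + 14)² = -(-96)*(13 - 11 + 168)²/15² = -(-96)*170²/225 = -(-96)*28900/225 = -48*(-2312/9) = 36992/3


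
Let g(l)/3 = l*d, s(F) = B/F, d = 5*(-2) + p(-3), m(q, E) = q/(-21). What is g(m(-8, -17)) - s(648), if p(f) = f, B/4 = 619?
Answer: -21181/1134 ≈ -18.678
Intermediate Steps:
B = 2476 (B = 4*619 = 2476)
m(q, E) = -q/21 (m(q, E) = q*(-1/21) = -q/21)
d = -13 (d = 5*(-2) - 3 = -10 - 3 = -13)
s(F) = 2476/F
g(l) = -39*l (g(l) = 3*(l*(-13)) = 3*(-13*l) = -39*l)
g(m(-8, -17)) - s(648) = -(-13)*(-8)/7 - 2476/648 = -39*8/21 - 2476/648 = -104/7 - 1*619/162 = -104/7 - 619/162 = -21181/1134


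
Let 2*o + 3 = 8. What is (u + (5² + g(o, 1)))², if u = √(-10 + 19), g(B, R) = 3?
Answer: 961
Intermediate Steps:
o = 5/2 (o = -3/2 + (½)*8 = -3/2 + 4 = 5/2 ≈ 2.5000)
u = 3 (u = √9 = 3)
(u + (5² + g(o, 1)))² = (3 + (5² + 3))² = (3 + (25 + 3))² = (3 + 28)² = 31² = 961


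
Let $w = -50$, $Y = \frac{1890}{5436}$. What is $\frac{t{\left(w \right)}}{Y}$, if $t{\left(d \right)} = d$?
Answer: $- \frac{3020}{21} \approx -143.81$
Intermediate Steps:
$Y = \frac{105}{302}$ ($Y = 1890 \cdot \frac{1}{5436} = \frac{105}{302} \approx 0.34768$)
$\frac{t{\left(w \right)}}{Y} = - \frac{50}{\frac{105}{302}} = \left(-50\right) \frac{302}{105} = - \frac{3020}{21}$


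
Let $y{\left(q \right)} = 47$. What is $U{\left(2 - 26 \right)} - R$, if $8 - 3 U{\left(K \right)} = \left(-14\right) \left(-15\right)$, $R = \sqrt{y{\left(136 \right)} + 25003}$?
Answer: $- \frac{202}{3} - 5 \sqrt{1002} \approx -225.61$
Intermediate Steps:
$R = 5 \sqrt{1002}$ ($R = \sqrt{47 + 25003} = \sqrt{25050} = 5 \sqrt{1002} \approx 158.27$)
$U{\left(K \right)} = - \frac{202}{3}$ ($U{\left(K \right)} = \frac{8}{3} - \frac{\left(-14\right) \left(-15\right)}{3} = \frac{8}{3} - 70 = - \frac{202}{3}$)
$U{\left(2 - 26 \right)} - R = - \frac{202}{3} - 5 \sqrt{1002}$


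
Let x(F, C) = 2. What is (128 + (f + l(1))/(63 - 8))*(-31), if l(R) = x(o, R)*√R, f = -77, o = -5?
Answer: -43183/11 ≈ -3925.7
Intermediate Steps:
l(R) = 2*√R
(128 + (f + l(1))/(63 - 8))*(-31) = (128 + (-77 + 2*√1)/(63 - 8))*(-31) = (128 + (-77 + 2*1)/55)*(-31) = (128 + (-77 + 2)*(1/55))*(-31) = (128 - 75*1/55)*(-31) = (128 - 15/11)*(-31) = (1393/11)*(-31) = -43183/11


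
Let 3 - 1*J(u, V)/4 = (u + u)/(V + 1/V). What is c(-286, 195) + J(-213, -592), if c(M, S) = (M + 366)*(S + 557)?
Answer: 21087171212/350465 ≈ 60169.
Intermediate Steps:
c(M, S) = (366 + M)*(557 + S)
J(u, V) = 12 - 8*u/(V + 1/V) (J(u, V) = 12 - 4*(u + u)/(V + 1/V) = 12 - 4*2*u/(V + 1/V) = 12 - 8*u/(V + 1/V))
c(-286, 195) + J(-213, -592) = (203862 + 366*195 + 557*(-286) - 286*195) + 4*(3 + 3*(-592)**2 - 2*(-592)*(-213))/(1 + (-592)**2) = (203862 + 71370 - 159302 - 55770) + 4*(3 + 3*350464 - 252192)/(1 + 350464) = 60160 + 4*(3 + 1051392 - 252192)/350465 = 60160 + 4*(1/350465)*799203 = 60160 + 3196812/350465 = 21087171212/350465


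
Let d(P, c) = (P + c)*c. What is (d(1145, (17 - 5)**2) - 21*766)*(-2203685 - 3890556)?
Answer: -1033156676730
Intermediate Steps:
d(P, c) = c*(P + c)
(d(1145, (17 - 5)**2) - 21*766)*(-2203685 - 3890556) = ((17 - 5)**2*(1145 + (17 - 5)**2) - 21*766)*(-2203685 - 3890556) = (12**2*(1145 + 12**2) - 16086)*(-6094241) = (144*(1145 + 144) - 16086)*(-6094241) = (144*1289 - 16086)*(-6094241) = (185616 - 16086)*(-6094241) = 169530*(-6094241) = -1033156676730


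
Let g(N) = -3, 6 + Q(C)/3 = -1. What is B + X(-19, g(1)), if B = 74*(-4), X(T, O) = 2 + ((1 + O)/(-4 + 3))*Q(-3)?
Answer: -336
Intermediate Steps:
Q(C) = -21 (Q(C) = -18 + 3*(-1) = -18 - 3 = -21)
X(T, O) = 23 + 21*O (X(T, O) = 2 + ((1 + O)/(-4 + 3))*(-21) = 2 + ((1 + O)/(-1))*(-21) = 2 + ((1 + O)*(-1))*(-21) = 2 + (-1 - O)*(-21) = 2 + (21 + 21*O) = 23 + 21*O)
B = -296
B + X(-19, g(1)) = -296 + (23 + 21*(-3)) = -296 + (23 - 63) = -296 - 40 = -336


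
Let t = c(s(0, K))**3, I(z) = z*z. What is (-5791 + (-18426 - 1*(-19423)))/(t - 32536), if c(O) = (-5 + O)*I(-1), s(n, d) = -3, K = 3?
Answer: 47/324 ≈ 0.14506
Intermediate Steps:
I(z) = z**2
c(O) = -5 + O (c(O) = (-5 + O)*(-1)**2 = (-5 + O)*1 = -5 + O)
t = -512 (t = (-5 - 3)**3 = (-8)**3 = -512)
(-5791 + (-18426 - 1*(-19423)))/(t - 32536) = (-5791 + (-18426 - 1*(-19423)))/(-512 - 32536) = (-5791 + (-18426 + 19423))/(-33048) = (-5791 + 997)*(-1/33048) = -4794*(-1/33048) = 47/324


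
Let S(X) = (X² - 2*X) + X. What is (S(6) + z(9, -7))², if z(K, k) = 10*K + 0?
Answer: 14400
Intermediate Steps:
S(X) = X² - X
z(K, k) = 10*K
(S(6) + z(9, -7))² = (6*(-1 + 6) + 10*9)² = (6*5 + 90)² = (30 + 90)² = 120² = 14400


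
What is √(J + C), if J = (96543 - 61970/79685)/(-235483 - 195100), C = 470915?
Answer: 4*√1385955347997351320986933/6862201271 ≈ 686.23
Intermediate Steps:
J = -1538593397/6862201271 (J = (96543 - 61970*1/79685)/(-430583) = (96543 - 12394/15937)*(-1/430583) = (1538593397/15937)*(-1/430583) = -1538593397/6862201271 ≈ -0.22421)
√(J + C) = √(-1538593397/6862201271 + 470915) = √(3231511972939568/6862201271) = 4*√1385955347997351320986933/6862201271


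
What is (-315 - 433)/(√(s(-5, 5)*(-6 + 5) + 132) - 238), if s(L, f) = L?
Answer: 16184/5137 + 68*√137/5137 ≈ 3.3054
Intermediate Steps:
(-315 - 433)/(√(s(-5, 5)*(-6 + 5) + 132) - 238) = (-315 - 433)/(√(-5*(-6 + 5) + 132) - 238) = -748/(√(-5*(-1) + 132) - 238) = -748/(√(5 + 132) - 238) = -748/(√137 - 238) = -748/(-238 + √137)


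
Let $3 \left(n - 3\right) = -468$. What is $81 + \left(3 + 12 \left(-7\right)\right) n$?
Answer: $12474$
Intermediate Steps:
$n = -153$ ($n = 3 + \frac{1}{3} \left(-468\right) = 3 - 156 = -153$)
$81 + \left(3 + 12 \left(-7\right)\right) n = 81 + \left(3 + 12 \left(-7\right)\right) \left(-153\right) = 81 + \left(3 - 84\right) \left(-153\right) = 81 - -12393 = 81 + 12393 = 12474$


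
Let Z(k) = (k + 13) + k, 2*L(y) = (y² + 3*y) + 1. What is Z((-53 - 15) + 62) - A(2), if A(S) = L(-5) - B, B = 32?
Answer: 55/2 ≈ 27.500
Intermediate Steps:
L(y) = ½ + y²/2 + 3*y/2 (L(y) = ((y² + 3*y) + 1)/2 = (1 + y² + 3*y)/2 = ½ + y²/2 + 3*y/2)
A(S) = -53/2 (A(S) = (½ + (½)*(-5)² + (3/2)*(-5)) - 1*32 = (½ + (½)*25 - 15/2) - 32 = (½ + 25/2 - 15/2) - 32 = 11/2 - 32 = -53/2)
Z(k) = 13 + 2*k (Z(k) = (13 + k) + k = 13 + 2*k)
Z((-53 - 15) + 62) - A(2) = (13 + 2*((-53 - 15) + 62)) - 1*(-53/2) = (13 + 2*(-68 + 62)) + 53/2 = (13 + 2*(-6)) + 53/2 = (13 - 12) + 53/2 = 1 + 53/2 = 55/2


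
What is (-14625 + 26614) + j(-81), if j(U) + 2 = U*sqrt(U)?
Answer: 11987 - 729*I ≈ 11987.0 - 729.0*I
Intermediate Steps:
j(U) = -2 + U**(3/2) (j(U) = -2 + U*sqrt(U) = -2 + U**(3/2))
(-14625 + 26614) + j(-81) = (-14625 + 26614) + (-2 + (-81)**(3/2)) = 11989 + (-2 - 729*I) = 11987 - 729*I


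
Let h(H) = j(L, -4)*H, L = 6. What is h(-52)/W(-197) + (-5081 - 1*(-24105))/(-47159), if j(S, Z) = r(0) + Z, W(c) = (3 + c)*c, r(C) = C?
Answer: -358625080/901161331 ≈ -0.39796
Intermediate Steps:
W(c) = c*(3 + c)
j(S, Z) = Z (j(S, Z) = 0 + Z = Z)
h(H) = -4*H
h(-52)/W(-197) + (-5081 - 1*(-24105))/(-47159) = (-4*(-52))/((-197*(3 - 197))) + (-5081 - 1*(-24105))/(-47159) = 208/((-197*(-194))) + (-5081 + 24105)*(-1/47159) = 208/38218 + 19024*(-1/47159) = 208*(1/38218) - 19024/47159 = 104/19109 - 19024/47159 = -358625080/901161331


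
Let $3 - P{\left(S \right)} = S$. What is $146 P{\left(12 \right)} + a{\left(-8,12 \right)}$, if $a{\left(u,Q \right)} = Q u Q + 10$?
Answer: $-2456$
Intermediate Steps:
$P{\left(S \right)} = 3 - S$
$a{\left(u,Q \right)} = 10 + u Q^{2}$ ($a{\left(u,Q \right)} = u Q^{2} + 10 = 10 + u Q^{2}$)
$146 P{\left(12 \right)} + a{\left(-8,12 \right)} = 146 \left(3 - 12\right) + \left(10 - 8 \cdot 12^{2}\right) = 146 \left(3 - 12\right) + \left(10 - 1152\right) = 146 \left(-9\right) + \left(10 - 1152\right) = -1314 - 1142 = -2456$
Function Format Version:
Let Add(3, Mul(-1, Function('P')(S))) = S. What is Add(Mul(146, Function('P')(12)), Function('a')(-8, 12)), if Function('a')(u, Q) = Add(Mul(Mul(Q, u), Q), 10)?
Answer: -2456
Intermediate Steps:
Function('P')(S) = Add(3, Mul(-1, S))
Function('a')(u, Q) = Add(10, Mul(u, Pow(Q, 2))) (Function('a')(u, Q) = Add(Mul(u, Pow(Q, 2)), 10) = Add(10, Mul(u, Pow(Q, 2))))
Add(Mul(146, Function('P')(12)), Function('a')(-8, 12)) = Add(Mul(146, Add(3, Mul(-1, 12))), Add(10, Mul(-8, Pow(12, 2)))) = Add(Mul(146, Add(3, -12)), Add(10, Mul(-8, 144))) = Add(Mul(146, -9), Add(10, -1152)) = Add(-1314, -1142) = -2456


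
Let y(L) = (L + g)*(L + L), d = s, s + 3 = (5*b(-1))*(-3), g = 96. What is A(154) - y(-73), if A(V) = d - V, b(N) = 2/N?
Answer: 3231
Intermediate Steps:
s = 27 (s = -3 + (5*(2/(-1)))*(-3) = -3 + (5*(2*(-1)))*(-3) = -3 + (5*(-2))*(-3) = -3 - 10*(-3) = -3 + 30 = 27)
d = 27
y(L) = 2*L*(96 + L) (y(L) = (L + 96)*(L + L) = (96 + L)*(2*L) = 2*L*(96 + L))
A(V) = 27 - V
A(154) - y(-73) = (27 - 1*154) - 2*(-73)*(96 - 73) = (27 - 154) - 2*(-73)*23 = -127 - 1*(-3358) = -127 + 3358 = 3231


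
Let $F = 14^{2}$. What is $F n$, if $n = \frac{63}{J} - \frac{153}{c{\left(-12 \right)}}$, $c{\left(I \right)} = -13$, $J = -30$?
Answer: $\frac{123186}{65} \approx 1895.2$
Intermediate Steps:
$F = 196$
$n = \frac{1257}{130}$ ($n = \frac{63}{-30} - \frac{153}{-13} = 63 \left(- \frac{1}{30}\right) - - \frac{153}{13} = - \frac{21}{10} + \frac{153}{13} = \frac{1257}{130} \approx 9.6692$)
$F n = 196 \cdot \frac{1257}{130} = \frac{123186}{65}$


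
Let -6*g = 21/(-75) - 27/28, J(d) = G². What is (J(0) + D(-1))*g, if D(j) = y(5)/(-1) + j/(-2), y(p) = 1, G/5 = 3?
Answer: 391079/8400 ≈ 46.557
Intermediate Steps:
G = 15 (G = 5*3 = 15)
J(d) = 225 (J(d) = 15² = 225)
g = 871/4200 (g = -(21/(-75) - 27/28)/6 = -(21*(-1/75) - 27*1/28)/6 = -(-7/25 - 27/28)/6 = -⅙*(-871/700) = 871/4200 ≈ 0.20738)
D(j) = -1 - j/2 (D(j) = 1/(-1) + j/(-2) = 1*(-1) + j*(-½) = -1 - j/2)
(J(0) + D(-1))*g = (225 + (-1 - ½*(-1)))*(871/4200) = (225 + (-1 + ½))*(871/4200) = (225 - ½)*(871/4200) = (449/2)*(871/4200) = 391079/8400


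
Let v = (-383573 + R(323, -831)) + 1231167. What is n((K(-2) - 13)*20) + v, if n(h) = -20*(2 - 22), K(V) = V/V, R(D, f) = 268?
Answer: 848262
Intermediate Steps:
v = 847862 (v = (-383573 + 268) + 1231167 = -383305 + 1231167 = 847862)
K(V) = 1
n(h) = 400 (n(h) = -20*(-20) = 400)
n((K(-2) - 13)*20) + v = 400 + 847862 = 848262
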